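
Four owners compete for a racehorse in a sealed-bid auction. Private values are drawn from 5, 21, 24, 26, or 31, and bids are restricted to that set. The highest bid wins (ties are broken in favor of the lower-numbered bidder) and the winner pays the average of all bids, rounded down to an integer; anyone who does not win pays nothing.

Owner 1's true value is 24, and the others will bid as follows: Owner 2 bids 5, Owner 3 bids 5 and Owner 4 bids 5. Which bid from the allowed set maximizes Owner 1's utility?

Bid 5: wins, pays 5, utility 24 - 5 = 19.
Bid 21: wins, pays 9, utility 24 - 9 = 15.
Bid 24: wins, pays 9, utility 24 - 9 = 15.
Bid 26: wins, pays 10, utility 24 - 10 = 14.
Bid 31: wins, pays 11, utility 24 - 11 = 13.
The best choice is 5 with utility 19.

5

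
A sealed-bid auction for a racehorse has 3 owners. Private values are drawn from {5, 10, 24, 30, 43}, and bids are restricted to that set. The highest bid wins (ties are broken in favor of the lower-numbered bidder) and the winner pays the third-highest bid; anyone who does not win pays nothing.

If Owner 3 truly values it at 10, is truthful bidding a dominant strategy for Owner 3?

Consider the case where Owner 1 bids 5 and Owner 2 bids 10.
Truthful bid 10: loses, pays 0, utility 0.
Bid 24 instead: wins, pays 5, utility 10 - 5 = 5.
Since 5 > 0, bidding 24 is strictly better here, so truthful bidding is not dominant.

No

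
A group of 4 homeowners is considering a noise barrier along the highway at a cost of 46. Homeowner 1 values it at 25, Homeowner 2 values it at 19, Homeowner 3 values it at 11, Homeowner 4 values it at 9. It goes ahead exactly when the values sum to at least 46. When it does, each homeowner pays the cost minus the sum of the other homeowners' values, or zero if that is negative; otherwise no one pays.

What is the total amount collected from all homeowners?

8

Total value 64 ≥ cost 46, so it is built.
Homeowner 1: others sum to 39; max(0, 46 - 39) = 7.
Homeowner 2: others sum to 45; max(0, 46 - 45) = 1.
Homeowner 3: others sum to 53; max(0, 46 - 53) = 0.
Homeowner 4: others sum to 55; max(0, 46 - 55) = 0.
Total collected = 7 + 1 + 0 + 0 = 8.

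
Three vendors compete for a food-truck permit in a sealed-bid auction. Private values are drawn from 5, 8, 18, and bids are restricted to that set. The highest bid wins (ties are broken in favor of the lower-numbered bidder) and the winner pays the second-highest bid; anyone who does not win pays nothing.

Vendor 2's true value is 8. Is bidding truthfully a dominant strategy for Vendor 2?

Yes

Check each profile of the others' bids and compare truth against every alternative bid.
Others bid (5, 5): truth gives 3, best alternative gives 3.
Others bid (5, 8): truth gives 0, best alternative gives 0.
Others bid (5, 18): truth gives 0, best alternative gives 0.
Others bid (8, 5): truth gives 0, best alternative gives 0.
Others bid (8, 8): truth gives 0, best alternative gives 0.
Others bid (8, 18): truth gives 0, best alternative gives 0.
(Remaining 3 profiles checked similarly; truth is weakly best in each.)
In every case the truthful bid is at least as good as any alternative, so it is a dominant strategy.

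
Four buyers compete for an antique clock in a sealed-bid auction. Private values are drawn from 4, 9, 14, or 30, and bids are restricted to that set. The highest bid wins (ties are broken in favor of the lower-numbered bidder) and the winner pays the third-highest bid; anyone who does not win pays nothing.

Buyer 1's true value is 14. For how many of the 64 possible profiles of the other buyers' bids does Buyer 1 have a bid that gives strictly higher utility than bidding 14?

12

Others bid (4, 4, 30): truth gives 0; bid 30 gives 10 > 0. Violating.
Others bid (4, 9, 30): truth gives 0; bid 30 gives 5 > 0. Violating.
Others bid (4, 30, 4): truth gives 0; bid 30 gives 10 > 0. Violating.
Others bid (4, 30, 9): truth gives 0; bid 30 gives 5 > 0. Violating.
Others bid (4, 4, 4): truth gives 10; no alternative beats it.
Others bid (4, 4, 9): truth gives 10; no alternative beats it.
(Checking all 64 profiles: 12 have a profitable deviation, 52 do not.)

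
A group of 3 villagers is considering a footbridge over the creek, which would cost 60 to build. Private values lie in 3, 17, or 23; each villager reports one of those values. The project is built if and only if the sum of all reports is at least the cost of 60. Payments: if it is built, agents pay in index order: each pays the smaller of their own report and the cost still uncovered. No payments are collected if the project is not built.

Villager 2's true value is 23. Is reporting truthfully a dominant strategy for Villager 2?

No

Consider the case where Villager 1 reports 23 and Villager 3 reports 23.
Truthful report 23: project built, pays 23, utility 23 - 23 = 0.
Report 17 instead: project built, pays 17, utility 23 - 17 = 6.
Since 6 > 0, reporting 17 is strictly better here, so truthful reporting is not dominant.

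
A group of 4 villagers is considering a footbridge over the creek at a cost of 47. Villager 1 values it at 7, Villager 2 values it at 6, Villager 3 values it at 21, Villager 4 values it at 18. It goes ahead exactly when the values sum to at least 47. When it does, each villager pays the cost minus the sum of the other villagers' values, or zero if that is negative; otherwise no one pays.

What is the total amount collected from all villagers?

32

Total value 52 ≥ cost 47, so it is built.
Villager 1: others sum to 45; max(0, 47 - 45) = 2.
Villager 2: others sum to 46; max(0, 47 - 46) = 1.
Villager 3: others sum to 31; max(0, 47 - 31) = 16.
Villager 4: others sum to 34; max(0, 47 - 34) = 13.
Total collected = 2 + 1 + 16 + 13 = 32.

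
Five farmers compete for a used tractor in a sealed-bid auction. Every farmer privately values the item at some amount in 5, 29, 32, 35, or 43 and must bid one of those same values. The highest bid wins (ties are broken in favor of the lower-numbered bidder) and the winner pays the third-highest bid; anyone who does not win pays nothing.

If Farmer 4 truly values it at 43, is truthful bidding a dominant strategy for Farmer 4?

Check each profile of the others' bids and compare truth against every alternative bid.
Others bid (5, 5, 5, 43): truth gives 38, best alternative gives 0.
Others bid (5, 5, 35, 5): truth gives 38, best alternative gives 0.
Others bid (5, 35, 5, 5): truth gives 38, best alternative gives 0.
Others bid (35, 5, 5, 5): truth gives 38, best alternative gives 0.
Others bid (5, 5, 29, 43): truth gives 14, best alternative gives 0.
Others bid (5, 5, 35, 29): truth gives 14, best alternative gives 0.
(Remaining 619 profiles checked similarly; truth is weakly best in each.)
In every case the truthful bid is at least as good as any alternative, so it is a dominant strategy.

Yes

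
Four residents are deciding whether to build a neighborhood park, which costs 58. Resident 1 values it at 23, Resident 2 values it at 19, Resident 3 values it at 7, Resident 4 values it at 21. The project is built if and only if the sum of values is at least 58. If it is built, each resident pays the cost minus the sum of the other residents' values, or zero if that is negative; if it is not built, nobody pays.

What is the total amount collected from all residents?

27

Total value 70 ≥ cost 58, so it is built.
Resident 1: others sum to 47; max(0, 58 - 47) = 11.
Resident 2: others sum to 51; max(0, 58 - 51) = 7.
Resident 3: others sum to 63; max(0, 58 - 63) = 0.
Resident 4: others sum to 49; max(0, 58 - 49) = 9.
Total collected = 11 + 7 + 0 + 9 = 27.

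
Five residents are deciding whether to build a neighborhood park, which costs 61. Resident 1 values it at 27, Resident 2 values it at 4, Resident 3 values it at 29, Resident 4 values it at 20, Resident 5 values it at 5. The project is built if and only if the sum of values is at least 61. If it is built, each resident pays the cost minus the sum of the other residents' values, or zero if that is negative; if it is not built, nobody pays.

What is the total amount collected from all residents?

8

Total value 85 ≥ cost 61, so it is built.
Resident 1: others sum to 58; max(0, 61 - 58) = 3.
Resident 2: others sum to 81; max(0, 61 - 81) = 0.
Resident 3: others sum to 56; max(0, 61 - 56) = 5.
Resident 4: others sum to 65; max(0, 61 - 65) = 0.
Resident 5: others sum to 80; max(0, 61 - 80) = 0.
Total collected = 3 + 0 + 5 + 0 + 0 = 8.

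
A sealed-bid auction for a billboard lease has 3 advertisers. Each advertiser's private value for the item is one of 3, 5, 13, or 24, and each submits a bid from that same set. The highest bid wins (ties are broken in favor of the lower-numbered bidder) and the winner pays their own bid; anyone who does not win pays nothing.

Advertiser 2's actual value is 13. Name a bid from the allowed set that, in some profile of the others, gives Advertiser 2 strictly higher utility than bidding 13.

Suppose Advertiser 1 bids 3 and Advertiser 3 bids 3.
Bid 13: wins, pays 13, utility 13 - 13 = 0.
Bid 5: wins, pays 5, utility 13 - 5 = 8.
So bidding 5 beats truth here (8 > 0).

5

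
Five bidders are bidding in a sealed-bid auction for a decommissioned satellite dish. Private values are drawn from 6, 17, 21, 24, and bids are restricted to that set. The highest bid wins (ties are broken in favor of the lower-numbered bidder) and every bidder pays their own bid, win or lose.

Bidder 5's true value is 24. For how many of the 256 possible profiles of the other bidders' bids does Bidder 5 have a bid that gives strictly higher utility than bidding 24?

Others bid (6, 6, 6, 6): truth gives 0; bid 17 gives 7 > 0. Violating.
Others bid (6, 6, 6, 17): truth gives 0; bid 21 gives 3 > 0. Violating.
Others bid (6, 6, 6, 24): truth gives -24; bid 6 gives -6 > -24. Violating.
Others bid (6, 6, 17, 6): truth gives 0; bid 21 gives 3 > 0. Violating.
Others bid (6, 6, 6, 21): truth gives 0; no alternative beats it.
Others bid (6, 6, 17, 21): truth gives 0; no alternative beats it.
(Checking all 256 profiles: 191 have a profitable deviation, 65 do not.)

191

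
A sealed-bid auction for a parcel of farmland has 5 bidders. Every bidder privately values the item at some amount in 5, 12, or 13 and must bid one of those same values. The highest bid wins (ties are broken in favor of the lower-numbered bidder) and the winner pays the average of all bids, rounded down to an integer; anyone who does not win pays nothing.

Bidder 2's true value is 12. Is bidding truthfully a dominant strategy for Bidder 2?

No

Consider the case where Bidder 1 bids 5, Bidder 3 bids 5, Bidder 4 bids 5 and Bidder 5 bids 13.
Truthful bid 12: loses, pays 0, utility 0.
Bid 13 instead: wins, pays 8, utility 12 - 8 = 4.
Since 4 > 0, bidding 13 is strictly better here, so truthful bidding is not dominant.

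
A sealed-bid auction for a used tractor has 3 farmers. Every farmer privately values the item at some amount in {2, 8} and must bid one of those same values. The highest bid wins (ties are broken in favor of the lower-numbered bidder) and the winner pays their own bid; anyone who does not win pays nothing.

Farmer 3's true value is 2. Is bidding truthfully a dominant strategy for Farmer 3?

Check each profile of the others' bids and compare truth against every alternative bid.
Others bid (2, 2): truth gives 0, best alternative gives -6.
Others bid (2, 8): truth gives 0, best alternative gives 0.
Others bid (8, 2): truth gives 0, best alternative gives 0.
Others bid (8, 8): truth gives 0, best alternative gives 0.
In every case the truthful bid is at least as good as any alternative, so it is a dominant strategy.

Yes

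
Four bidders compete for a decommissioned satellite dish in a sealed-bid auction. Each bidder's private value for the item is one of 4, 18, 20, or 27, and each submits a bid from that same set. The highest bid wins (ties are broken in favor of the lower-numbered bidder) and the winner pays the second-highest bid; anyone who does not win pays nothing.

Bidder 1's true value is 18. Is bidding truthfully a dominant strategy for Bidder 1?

Check each profile of the others' bids and compare truth against every alternative bid.
Others bid (4, 4, 4): truth gives 14, best alternative gives 14.
Others bid (4, 4, 18): truth gives 0, best alternative gives 0.
Others bid (4, 4, 20): truth gives 0, best alternative gives 0.
Others bid (4, 4, 27): truth gives 0, best alternative gives 0.
Others bid (4, 18, 4): truth gives 0, best alternative gives 0.
Others bid (4, 18, 18): truth gives 0, best alternative gives 0.
(Remaining 58 profiles checked similarly; truth is weakly best in each.)
In every case the truthful bid is at least as good as any alternative, so it is a dominant strategy.

Yes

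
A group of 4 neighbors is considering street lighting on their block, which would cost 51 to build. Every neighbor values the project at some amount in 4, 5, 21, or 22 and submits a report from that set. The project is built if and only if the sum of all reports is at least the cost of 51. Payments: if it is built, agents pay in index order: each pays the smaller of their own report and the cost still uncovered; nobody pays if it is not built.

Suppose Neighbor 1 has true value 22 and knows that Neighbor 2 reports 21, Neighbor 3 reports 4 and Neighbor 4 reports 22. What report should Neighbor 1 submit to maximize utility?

Report 4: project built, pays 4, utility 22 - 4 = 18.
Report 5: project built, pays 5, utility 22 - 5 = 17.
Report 21: project built, pays 21, utility 22 - 21 = 1.
Report 22: project built, pays 22, utility 22 - 22 = 0.
The best choice is 4 with utility 18.

4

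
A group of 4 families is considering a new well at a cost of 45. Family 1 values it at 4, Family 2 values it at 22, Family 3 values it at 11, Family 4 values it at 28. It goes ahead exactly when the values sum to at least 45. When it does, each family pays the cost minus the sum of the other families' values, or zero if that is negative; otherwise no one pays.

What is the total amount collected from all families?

10

Total value 65 ≥ cost 45, so it is built.
Family 1: others sum to 61; max(0, 45 - 61) = 0.
Family 2: others sum to 43; max(0, 45 - 43) = 2.
Family 3: others sum to 54; max(0, 45 - 54) = 0.
Family 4: others sum to 37; max(0, 45 - 37) = 8.
Total collected = 0 + 2 + 0 + 8 = 10.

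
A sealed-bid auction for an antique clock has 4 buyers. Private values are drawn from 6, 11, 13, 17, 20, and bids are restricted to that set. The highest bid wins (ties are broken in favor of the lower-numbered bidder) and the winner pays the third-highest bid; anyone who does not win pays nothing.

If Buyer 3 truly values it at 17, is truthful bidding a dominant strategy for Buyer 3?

Consider the case where Buyer 1 bids 6, Buyer 2 bids 6 and Buyer 4 bids 20.
Truthful bid 17: loses, pays 0, utility 0.
Bid 20 instead: wins, pays 6, utility 17 - 6 = 11.
Since 11 > 0, bidding 20 is strictly better here, so truthful bidding is not dominant.

No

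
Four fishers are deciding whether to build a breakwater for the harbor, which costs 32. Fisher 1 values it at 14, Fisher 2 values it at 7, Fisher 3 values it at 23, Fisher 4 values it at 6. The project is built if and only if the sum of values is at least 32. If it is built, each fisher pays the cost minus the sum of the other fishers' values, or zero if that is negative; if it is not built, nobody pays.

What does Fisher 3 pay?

5

Total value 50 ≥ cost 32, so the project is built.
The other fishers' values sum to 27.
Cost minus that sum is 32 - 27 = 5.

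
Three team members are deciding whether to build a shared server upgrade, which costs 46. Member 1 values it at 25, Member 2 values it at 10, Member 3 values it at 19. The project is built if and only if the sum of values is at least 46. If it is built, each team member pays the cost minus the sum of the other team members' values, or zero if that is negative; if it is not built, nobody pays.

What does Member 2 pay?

Total value 54 ≥ cost 46, so the project is built.
The other team members' values sum to 44.
Cost minus that sum is 46 - 44 = 2.

2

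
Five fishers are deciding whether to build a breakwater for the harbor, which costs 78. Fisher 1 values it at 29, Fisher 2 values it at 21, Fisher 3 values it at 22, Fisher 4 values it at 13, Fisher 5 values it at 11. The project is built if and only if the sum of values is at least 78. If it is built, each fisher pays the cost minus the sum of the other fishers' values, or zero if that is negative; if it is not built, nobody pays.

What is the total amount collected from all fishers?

Total value 96 ≥ cost 78, so it is built.
Fisher 1: others sum to 67; max(0, 78 - 67) = 11.
Fisher 2: others sum to 75; max(0, 78 - 75) = 3.
Fisher 3: others sum to 74; max(0, 78 - 74) = 4.
Fisher 4: others sum to 83; max(0, 78 - 83) = 0.
Fisher 5: others sum to 85; max(0, 78 - 85) = 0.
Total collected = 11 + 3 + 4 + 0 + 0 = 18.

18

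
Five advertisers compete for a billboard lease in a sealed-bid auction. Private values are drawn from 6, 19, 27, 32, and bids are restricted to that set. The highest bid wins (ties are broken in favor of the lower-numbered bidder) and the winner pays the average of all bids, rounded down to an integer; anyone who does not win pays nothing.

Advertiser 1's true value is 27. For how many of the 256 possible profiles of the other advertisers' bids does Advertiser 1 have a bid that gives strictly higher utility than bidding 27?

148

Others bid (6, 6, 6, 6): truth gives 17; bid 6 gives 21 > 17. Violating.
Others bid (6, 6, 6, 19): truth gives 15; bid 19 gives 16 > 15. Violating.
Others bid (6, 6, 6, 32): truth gives 0; bid 32 gives 11 > 0. Violating.
Others bid (6, 6, 19, 6): truth gives 15; bid 19 gives 16 > 15. Violating.
Others bid (6, 6, 6, 27): truth gives 13; no alternative beats it.
Others bid (6, 6, 19, 27): truth gives 10; no alternative beats it.
(Checking all 256 profiles: 148 have a profitable deviation, 108 do not.)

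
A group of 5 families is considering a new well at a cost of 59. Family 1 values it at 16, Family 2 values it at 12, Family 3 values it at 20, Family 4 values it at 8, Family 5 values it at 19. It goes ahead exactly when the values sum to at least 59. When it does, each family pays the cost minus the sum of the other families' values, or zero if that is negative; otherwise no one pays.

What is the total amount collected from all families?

7

Total value 75 ≥ cost 59, so it is built.
Family 1: others sum to 59; max(0, 59 - 59) = 0.
Family 2: others sum to 63; max(0, 59 - 63) = 0.
Family 3: others sum to 55; max(0, 59 - 55) = 4.
Family 4: others sum to 67; max(0, 59 - 67) = 0.
Family 5: others sum to 56; max(0, 59 - 56) = 3.
Total collected = 0 + 0 + 4 + 0 + 3 = 7.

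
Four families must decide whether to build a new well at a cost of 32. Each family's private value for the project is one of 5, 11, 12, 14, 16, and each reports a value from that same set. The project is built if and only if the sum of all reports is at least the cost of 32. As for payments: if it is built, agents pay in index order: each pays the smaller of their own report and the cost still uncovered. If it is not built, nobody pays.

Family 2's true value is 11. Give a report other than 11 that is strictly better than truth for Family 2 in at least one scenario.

5

Suppose Family 1 reports 5, Family 3 reports 11 and Family 4 reports 11.
Report 11: project built, pays 11, utility 11 - 11 = 0.
Report 5: project built, pays 5, utility 11 - 5 = 6.
So reporting 5 beats truth here (6 > 0).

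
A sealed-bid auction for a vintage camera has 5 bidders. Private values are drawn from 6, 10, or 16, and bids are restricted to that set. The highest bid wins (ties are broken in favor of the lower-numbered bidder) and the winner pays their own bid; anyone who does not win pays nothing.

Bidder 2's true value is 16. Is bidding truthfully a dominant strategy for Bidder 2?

No

Consider the case where Bidder 1 bids 6, Bidder 3 bids 6, Bidder 4 bids 6 and Bidder 5 bids 6.
Truthful bid 16: wins, pays 16, utility 16 - 16 = 0.
Bid 10 instead: wins, pays 10, utility 16 - 10 = 6.
Since 6 > 0, bidding 10 is strictly better here, so truthful bidding is not dominant.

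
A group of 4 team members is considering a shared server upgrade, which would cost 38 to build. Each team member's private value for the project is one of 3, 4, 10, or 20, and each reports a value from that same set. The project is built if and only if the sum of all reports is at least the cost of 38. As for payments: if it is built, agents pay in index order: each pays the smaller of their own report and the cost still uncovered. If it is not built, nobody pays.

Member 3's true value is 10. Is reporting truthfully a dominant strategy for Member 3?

No

Consider the case where Member 1 reports 3, Member 2 reports 20 and Member 4 reports 20.
Truthful report 10: project built, pays 10, utility 10 - 10 = 0.
Report 3 instead: project built, pays 3, utility 10 - 3 = 7.
Since 7 > 0, reporting 3 is strictly better here, so truthful reporting is not dominant.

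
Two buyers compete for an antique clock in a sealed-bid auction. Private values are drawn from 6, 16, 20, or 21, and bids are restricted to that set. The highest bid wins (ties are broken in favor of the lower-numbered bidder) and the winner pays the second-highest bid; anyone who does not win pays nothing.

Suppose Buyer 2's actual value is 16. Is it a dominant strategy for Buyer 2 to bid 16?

Check each profile of the others' bids and compare truth against every alternative bid.
Others bid (6): truth gives 10, best alternative gives 10.
Others bid (16): truth gives 0, best alternative gives 0.
Others bid (20): truth gives 0, best alternative gives 0.
Others bid (21): truth gives 0, best alternative gives 0.
In every case the truthful bid is at least as good as any alternative, so it is a dominant strategy.

Yes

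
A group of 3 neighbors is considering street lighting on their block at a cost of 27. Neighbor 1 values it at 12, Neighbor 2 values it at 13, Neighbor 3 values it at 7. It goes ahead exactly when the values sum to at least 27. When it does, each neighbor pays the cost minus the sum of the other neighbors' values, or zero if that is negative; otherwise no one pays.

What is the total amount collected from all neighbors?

Total value 32 ≥ cost 27, so it is built.
Neighbor 1: others sum to 20; max(0, 27 - 20) = 7.
Neighbor 2: others sum to 19; max(0, 27 - 19) = 8.
Neighbor 3: others sum to 25; max(0, 27 - 25) = 2.
Total collected = 7 + 8 + 2 = 17.

17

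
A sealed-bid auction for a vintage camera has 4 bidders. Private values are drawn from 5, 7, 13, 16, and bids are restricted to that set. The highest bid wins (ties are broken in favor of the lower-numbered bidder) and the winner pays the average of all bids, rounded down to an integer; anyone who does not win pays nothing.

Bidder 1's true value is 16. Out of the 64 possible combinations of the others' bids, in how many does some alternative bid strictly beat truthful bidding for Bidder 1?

17

Others bid (5, 5, 5): truth gives 9; bid 5 gives 11 > 9. Violating.
Others bid (5, 5, 7): truth gives 8; bid 7 gives 10 > 8. Violating.
Others bid (5, 7, 5): truth gives 8; bid 7 gives 10 > 8. Violating.
Others bid (5, 7, 7): truth gives 8; bid 7 gives 10 > 8. Violating.
Others bid (5, 5, 13): truth gives 7; no alternative beats it.
Others bid (5, 5, 16): truth gives 6; no alternative beats it.
(Checking all 64 profiles: 17 have a profitable deviation, 47 do not.)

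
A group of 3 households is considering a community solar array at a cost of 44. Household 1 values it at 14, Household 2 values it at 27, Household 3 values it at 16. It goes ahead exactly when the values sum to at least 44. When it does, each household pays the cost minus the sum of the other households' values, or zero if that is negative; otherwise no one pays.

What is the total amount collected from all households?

18

Total value 57 ≥ cost 44, so it is built.
Household 1: others sum to 43; max(0, 44 - 43) = 1.
Household 2: others sum to 30; max(0, 44 - 30) = 14.
Household 3: others sum to 41; max(0, 44 - 41) = 3.
Total collected = 1 + 14 + 3 = 18.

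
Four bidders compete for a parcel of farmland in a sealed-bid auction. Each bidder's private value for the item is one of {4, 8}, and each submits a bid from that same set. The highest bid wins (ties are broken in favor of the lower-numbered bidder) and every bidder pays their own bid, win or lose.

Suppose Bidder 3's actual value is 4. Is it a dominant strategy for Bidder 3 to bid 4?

Yes

Check each profile of the others' bids and compare truth against every alternative bid.
Others bid (4, 8, 4): truth gives -4, best alternative gives -8.
Others bid (4, 8, 8): truth gives -4, best alternative gives -8.
Others bid (8, 4, 4): truth gives -4, best alternative gives -8.
Others bid (8, 4, 8): truth gives -4, best alternative gives -8.
Others bid (8, 8, 4): truth gives -4, best alternative gives -8.
Others bid (8, 8, 8): truth gives -4, best alternative gives -8.
(Remaining 2 profiles checked similarly; truth is weakly best in each.)
In every case the truthful bid is at least as good as any alternative, so it is a dominant strategy.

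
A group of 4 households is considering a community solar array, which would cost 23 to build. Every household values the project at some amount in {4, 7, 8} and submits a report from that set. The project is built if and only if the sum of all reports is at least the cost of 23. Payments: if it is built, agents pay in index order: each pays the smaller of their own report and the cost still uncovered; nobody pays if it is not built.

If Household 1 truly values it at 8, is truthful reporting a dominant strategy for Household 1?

No

Consider the case where Household 2 reports 4, Household 3 reports 4 and Household 4 reports 8.
Truthful report 8: project built, pays 8, utility 8 - 8 = 0.
Report 7 instead: project built, pays 7, utility 8 - 7 = 1.
Since 1 > 0, reporting 7 is strictly better here, so truthful reporting is not dominant.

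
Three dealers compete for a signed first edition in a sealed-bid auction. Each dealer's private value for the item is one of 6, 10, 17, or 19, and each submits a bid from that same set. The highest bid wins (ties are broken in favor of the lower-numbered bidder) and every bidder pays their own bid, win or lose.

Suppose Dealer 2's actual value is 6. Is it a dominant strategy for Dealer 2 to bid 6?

No

Consider the case where Dealer 1 bids 6 and Dealer 3 bids 6.
Truthful bid 6: loses but pays 6, utility -6.
Bid 10 instead: wins, pays 10, utility 6 - 10 = -4.
Since -4 > -6, bidding 10 is strictly better here, so truthful bidding is not dominant.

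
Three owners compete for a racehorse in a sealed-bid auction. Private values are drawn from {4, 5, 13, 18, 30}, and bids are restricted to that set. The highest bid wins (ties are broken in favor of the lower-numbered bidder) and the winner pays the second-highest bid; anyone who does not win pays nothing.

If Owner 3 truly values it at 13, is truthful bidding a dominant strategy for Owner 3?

Yes

Check each profile of the others' bids and compare truth against every alternative bid.
Others bid (4, 4): truth gives 9, best alternative gives 9.
Others bid (4, 5): truth gives 8, best alternative gives 8.
Others bid (5, 4): truth gives 8, best alternative gives 8.
Others bid (5, 5): truth gives 8, best alternative gives 8.
Others bid (4, 13): truth gives 0, best alternative gives 0.
Others bid (4, 18): truth gives 0, best alternative gives 0.
(Remaining 19 profiles checked similarly; truth is weakly best in each.)
In every case the truthful bid is at least as good as any alternative, so it is a dominant strategy.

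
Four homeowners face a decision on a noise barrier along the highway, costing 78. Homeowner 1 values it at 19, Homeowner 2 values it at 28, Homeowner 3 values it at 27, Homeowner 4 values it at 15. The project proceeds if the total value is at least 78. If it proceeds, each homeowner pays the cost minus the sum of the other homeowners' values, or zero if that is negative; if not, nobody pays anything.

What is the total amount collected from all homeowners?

45

Total value 89 ≥ cost 78, so it is built.
Homeowner 1: others sum to 70; max(0, 78 - 70) = 8.
Homeowner 2: others sum to 61; max(0, 78 - 61) = 17.
Homeowner 3: others sum to 62; max(0, 78 - 62) = 16.
Homeowner 4: others sum to 74; max(0, 78 - 74) = 4.
Total collected = 8 + 17 + 16 + 4 = 45.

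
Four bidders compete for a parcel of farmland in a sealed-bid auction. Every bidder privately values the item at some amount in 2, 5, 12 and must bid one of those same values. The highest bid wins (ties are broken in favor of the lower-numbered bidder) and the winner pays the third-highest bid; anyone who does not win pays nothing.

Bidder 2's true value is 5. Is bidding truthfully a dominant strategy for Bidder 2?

Consider the case where Bidder 1 bids 2, Bidder 3 bids 2 and Bidder 4 bids 12.
Truthful bid 5: loses, pays 0, utility 0.
Bid 12 instead: wins, pays 2, utility 5 - 2 = 3.
Since 3 > 0, bidding 12 is strictly better here, so truthful bidding is not dominant.

No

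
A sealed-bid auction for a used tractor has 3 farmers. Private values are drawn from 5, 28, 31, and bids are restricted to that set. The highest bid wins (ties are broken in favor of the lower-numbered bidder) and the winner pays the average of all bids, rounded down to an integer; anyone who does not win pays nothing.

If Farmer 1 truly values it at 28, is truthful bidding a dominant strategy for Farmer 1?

No

Consider the case where Farmer 2 bids 5 and Farmer 3 bids 5.
Truthful bid 28: wins, pays 12, utility 28 - 12 = 16.
Bid 5 instead: wins, pays 5, utility 28 - 5 = 23.
Since 23 > 16, bidding 5 is strictly better here, so truthful bidding is not dominant.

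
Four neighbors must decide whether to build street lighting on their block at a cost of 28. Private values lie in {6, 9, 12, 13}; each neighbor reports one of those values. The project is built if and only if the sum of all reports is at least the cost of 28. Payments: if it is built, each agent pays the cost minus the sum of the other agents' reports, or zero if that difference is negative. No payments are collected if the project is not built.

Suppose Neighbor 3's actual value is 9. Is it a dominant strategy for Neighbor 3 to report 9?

Yes

Check each profile of the others' reports and compare truth against every alternative report.
Others report (6, 9, 13): truth gives 9, best alternative gives 9.
Others report (6, 12, 12): truth gives 9, best alternative gives 9.
Others report (6, 12, 13): truth gives 9, best alternative gives 9.
Others report (6, 13, 9): truth gives 9, best alternative gives 9.
Others report (6, 13, 12): truth gives 9, best alternative gives 9.
Others report (6, 13, 13): truth gives 9, best alternative gives 9.
(Remaining 58 profiles checked similarly; truth is weakly best in each.)
In every case the truthful report is at least as good as any alternative, so it is a dominant strategy.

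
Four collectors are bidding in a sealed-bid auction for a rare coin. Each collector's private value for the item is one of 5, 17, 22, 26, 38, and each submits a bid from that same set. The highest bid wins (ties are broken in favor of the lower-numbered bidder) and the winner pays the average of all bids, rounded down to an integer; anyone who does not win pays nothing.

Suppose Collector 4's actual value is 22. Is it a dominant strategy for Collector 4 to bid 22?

Consider the case where Collector 1 bids 5, Collector 2 bids 5 and Collector 3 bids 5.
Truthful bid 22: wins, pays 9, utility 22 - 9 = 13.
Bid 17 instead: wins, pays 8, utility 22 - 8 = 14.
Since 14 > 13, bidding 17 is strictly better here, so truthful bidding is not dominant.

No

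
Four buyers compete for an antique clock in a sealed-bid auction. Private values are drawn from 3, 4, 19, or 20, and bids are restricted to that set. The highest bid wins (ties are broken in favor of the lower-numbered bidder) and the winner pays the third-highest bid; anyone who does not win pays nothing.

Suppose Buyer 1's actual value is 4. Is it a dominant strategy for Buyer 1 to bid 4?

Consider the case where Buyer 2 bids 3, Buyer 3 bids 3 and Buyer 4 bids 19.
Truthful bid 4: loses, pays 0, utility 0.
Bid 19 instead: wins, pays 3, utility 4 - 3 = 1.
Since 1 > 0, bidding 19 is strictly better here, so truthful bidding is not dominant.

No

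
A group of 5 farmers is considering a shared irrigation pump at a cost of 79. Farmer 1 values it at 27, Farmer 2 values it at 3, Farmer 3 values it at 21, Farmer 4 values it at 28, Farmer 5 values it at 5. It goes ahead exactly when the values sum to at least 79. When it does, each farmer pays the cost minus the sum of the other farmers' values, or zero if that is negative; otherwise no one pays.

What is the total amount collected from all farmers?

61

Total value 84 ≥ cost 79, so it is built.
Farmer 1: others sum to 57; max(0, 79 - 57) = 22.
Farmer 2: others sum to 81; max(0, 79 - 81) = 0.
Farmer 3: others sum to 63; max(0, 79 - 63) = 16.
Farmer 4: others sum to 56; max(0, 79 - 56) = 23.
Farmer 5: others sum to 79; max(0, 79 - 79) = 0.
Total collected = 22 + 0 + 16 + 23 + 0 = 61.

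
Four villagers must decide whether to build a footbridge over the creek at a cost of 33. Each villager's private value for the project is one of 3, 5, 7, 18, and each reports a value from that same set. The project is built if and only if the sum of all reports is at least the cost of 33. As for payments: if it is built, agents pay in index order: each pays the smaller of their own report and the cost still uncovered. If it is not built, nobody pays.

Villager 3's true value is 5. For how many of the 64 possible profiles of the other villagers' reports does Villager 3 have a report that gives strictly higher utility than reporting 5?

15

Others report (3, 18, 18): truth gives 0; report 3 gives 2 > 0. Violating.
Others report (5, 7, 18): truth gives 0; report 3 gives 2 > 0. Violating.
Others report (5, 18, 7): truth gives 0; report 3 gives 2 > 0. Violating.
Others report (5, 18, 18): truth gives 0; report 3 gives 2 > 0. Violating.
Others report (3, 3, 3): truth gives 0; no alternative beats it.
Others report (3, 3, 5): truth gives 0; no alternative beats it.
(Checking all 64 profiles: 15 have a profitable deviation, 49 do not.)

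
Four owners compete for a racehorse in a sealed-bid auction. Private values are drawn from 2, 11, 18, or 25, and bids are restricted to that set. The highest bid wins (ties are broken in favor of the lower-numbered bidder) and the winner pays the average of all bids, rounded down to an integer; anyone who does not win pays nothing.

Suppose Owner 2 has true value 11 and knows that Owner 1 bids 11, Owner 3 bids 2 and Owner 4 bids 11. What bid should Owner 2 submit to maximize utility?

18

Bid 2: loses, pays 0, utility 0.
Bid 11: loses, pays 0, utility 0.
Bid 18: wins, pays 10, utility 11 - 10 = 1.
Bid 25: wins, pays 12, utility 11 - 12 = -1.
The best choice is 18 with utility 1.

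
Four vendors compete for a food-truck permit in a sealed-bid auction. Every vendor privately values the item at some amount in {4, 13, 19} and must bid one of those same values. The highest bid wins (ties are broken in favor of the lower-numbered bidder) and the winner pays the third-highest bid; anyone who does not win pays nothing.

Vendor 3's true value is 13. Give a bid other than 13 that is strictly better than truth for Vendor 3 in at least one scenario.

19

Suppose Vendor 1 bids 4, Vendor 2 bids 4 and Vendor 4 bids 19.
Bid 13: loses, pays 0, utility 0.
Bid 19: wins, pays 4, utility 13 - 4 = 9.
So bidding 19 beats truth here (9 > 0).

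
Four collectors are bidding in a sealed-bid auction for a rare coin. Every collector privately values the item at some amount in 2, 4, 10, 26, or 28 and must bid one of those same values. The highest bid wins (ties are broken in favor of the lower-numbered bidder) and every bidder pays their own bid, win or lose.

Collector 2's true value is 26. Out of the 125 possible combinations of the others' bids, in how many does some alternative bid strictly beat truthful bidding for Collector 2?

95

Others bid (2, 2, 2): truth gives 0; bid 4 gives 22 > 0. Violating.
Others bid (2, 2, 4): truth gives 0; bid 4 gives 22 > 0. Violating.
Others bid (2, 2, 10): truth gives 0; bid 10 gives 16 > 0. Violating.
Others bid (2, 2, 28): truth gives -26; bid 2 gives -2 > -26. Violating.
Others bid (2, 2, 26): truth gives 0; no alternative beats it.
Others bid (2, 4, 26): truth gives 0; no alternative beats it.
(Checking all 125 profiles: 95 have a profitable deviation, 30 do not.)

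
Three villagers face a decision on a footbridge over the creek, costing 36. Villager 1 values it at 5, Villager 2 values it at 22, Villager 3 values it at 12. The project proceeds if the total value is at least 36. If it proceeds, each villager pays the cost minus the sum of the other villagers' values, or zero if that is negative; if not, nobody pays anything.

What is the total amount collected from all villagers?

30

Total value 39 ≥ cost 36, so it is built.
Villager 1: others sum to 34; max(0, 36 - 34) = 2.
Villager 2: others sum to 17; max(0, 36 - 17) = 19.
Villager 3: others sum to 27; max(0, 36 - 27) = 9.
Total collected = 2 + 19 + 9 = 30.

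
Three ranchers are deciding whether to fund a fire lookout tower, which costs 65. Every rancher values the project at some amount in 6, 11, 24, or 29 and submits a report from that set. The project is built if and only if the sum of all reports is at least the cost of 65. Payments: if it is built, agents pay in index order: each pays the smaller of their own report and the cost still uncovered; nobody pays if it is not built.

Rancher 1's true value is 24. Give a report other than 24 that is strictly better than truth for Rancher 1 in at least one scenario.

11

Suppose Rancher 2 reports 29 and Rancher 3 reports 29.
Report 24: project built, pays 24, utility 24 - 24 = 0.
Report 11: project built, pays 11, utility 24 - 11 = 13.
So reporting 11 beats truth here (13 > 0).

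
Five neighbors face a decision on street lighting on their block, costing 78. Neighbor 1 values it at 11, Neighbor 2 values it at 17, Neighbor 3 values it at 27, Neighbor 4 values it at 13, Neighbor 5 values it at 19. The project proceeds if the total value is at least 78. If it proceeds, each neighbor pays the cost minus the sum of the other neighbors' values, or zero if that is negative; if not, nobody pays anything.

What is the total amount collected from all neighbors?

42

Total value 87 ≥ cost 78, so it is built.
Neighbor 1: others sum to 76; max(0, 78 - 76) = 2.
Neighbor 2: others sum to 70; max(0, 78 - 70) = 8.
Neighbor 3: others sum to 60; max(0, 78 - 60) = 18.
Neighbor 4: others sum to 74; max(0, 78 - 74) = 4.
Neighbor 5: others sum to 68; max(0, 78 - 68) = 10.
Total collected = 2 + 8 + 18 + 4 + 10 = 42.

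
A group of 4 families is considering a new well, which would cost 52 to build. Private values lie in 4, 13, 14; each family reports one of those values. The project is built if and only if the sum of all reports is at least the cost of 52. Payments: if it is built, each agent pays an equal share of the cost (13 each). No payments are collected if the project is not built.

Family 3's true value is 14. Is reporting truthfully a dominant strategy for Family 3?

Check each profile of the others' reports and compare truth against every alternative report.
Others report (13, 13, 13): truth gives 1, best alternative gives 1.
Others report (13, 13, 14): truth gives 1, best alternative gives 1.
Others report (13, 14, 13): truth gives 1, best alternative gives 1.
Others report (13, 14, 14): truth gives 1, best alternative gives 1.
Others report (14, 13, 13): truth gives 1, best alternative gives 1.
Others report (14, 13, 14): truth gives 1, best alternative gives 1.
(Remaining 21 profiles checked similarly; truth is weakly best in each.)
In every case the truthful report is at least as good as any alternative, so it is a dominant strategy.

Yes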